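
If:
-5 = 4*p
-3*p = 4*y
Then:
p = -5/4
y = 15/16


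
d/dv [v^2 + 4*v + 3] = 2*v + 4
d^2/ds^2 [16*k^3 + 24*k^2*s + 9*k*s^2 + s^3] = 18*k + 6*s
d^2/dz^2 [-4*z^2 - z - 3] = -8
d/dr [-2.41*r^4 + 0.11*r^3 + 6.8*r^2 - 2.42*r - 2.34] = -9.64*r^3 + 0.33*r^2 + 13.6*r - 2.42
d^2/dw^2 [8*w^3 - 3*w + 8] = 48*w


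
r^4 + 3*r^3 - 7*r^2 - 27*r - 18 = (r - 3)*(r + 1)*(r + 2)*(r + 3)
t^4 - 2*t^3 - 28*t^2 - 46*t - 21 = (t - 7)*(t + 1)^2*(t + 3)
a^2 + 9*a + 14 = (a + 2)*(a + 7)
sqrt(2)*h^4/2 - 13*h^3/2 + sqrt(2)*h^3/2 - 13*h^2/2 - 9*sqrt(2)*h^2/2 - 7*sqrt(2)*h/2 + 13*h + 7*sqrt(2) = (h/2 + 1)*(h - 1)*(h - 7*sqrt(2))*(sqrt(2)*h + 1)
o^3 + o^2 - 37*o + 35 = (o - 5)*(o - 1)*(o + 7)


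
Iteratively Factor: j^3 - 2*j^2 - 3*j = (j + 1)*(j^2 - 3*j) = j*(j + 1)*(j - 3)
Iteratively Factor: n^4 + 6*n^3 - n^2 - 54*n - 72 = (n + 4)*(n^3 + 2*n^2 - 9*n - 18) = (n + 3)*(n + 4)*(n^2 - n - 6) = (n + 2)*(n + 3)*(n + 4)*(n - 3)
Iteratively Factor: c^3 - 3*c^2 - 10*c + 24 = (c - 2)*(c^2 - c - 12) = (c - 2)*(c + 3)*(c - 4)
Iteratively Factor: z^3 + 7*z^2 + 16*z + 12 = (z + 2)*(z^2 + 5*z + 6) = (z + 2)^2*(z + 3)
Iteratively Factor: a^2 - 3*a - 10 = (a + 2)*(a - 5)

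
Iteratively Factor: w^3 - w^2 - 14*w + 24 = (w - 3)*(w^2 + 2*w - 8) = (w - 3)*(w - 2)*(w + 4)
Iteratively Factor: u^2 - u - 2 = (u + 1)*(u - 2)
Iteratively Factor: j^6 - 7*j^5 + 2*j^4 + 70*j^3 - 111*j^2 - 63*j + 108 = (j + 3)*(j^5 - 10*j^4 + 32*j^3 - 26*j^2 - 33*j + 36) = (j + 1)*(j + 3)*(j^4 - 11*j^3 + 43*j^2 - 69*j + 36) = (j - 1)*(j + 1)*(j + 3)*(j^3 - 10*j^2 + 33*j - 36) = (j - 3)*(j - 1)*(j + 1)*(j + 3)*(j^2 - 7*j + 12) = (j - 4)*(j - 3)*(j - 1)*(j + 1)*(j + 3)*(j - 3)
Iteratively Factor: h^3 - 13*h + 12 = (h + 4)*(h^2 - 4*h + 3) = (h - 3)*(h + 4)*(h - 1)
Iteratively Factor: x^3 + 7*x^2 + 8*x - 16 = (x - 1)*(x^2 + 8*x + 16) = (x - 1)*(x + 4)*(x + 4)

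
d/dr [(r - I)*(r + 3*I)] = 2*r + 2*I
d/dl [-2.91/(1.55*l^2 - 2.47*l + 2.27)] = (9.021*l - 7.1877)/(1.55*l^2 - 2.47*l + 2.27)^2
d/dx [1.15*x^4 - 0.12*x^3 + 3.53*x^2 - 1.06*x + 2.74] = 4.6*x^3 - 0.36*x^2 + 7.06*x - 1.06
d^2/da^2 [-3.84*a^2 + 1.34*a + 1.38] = -7.68000000000000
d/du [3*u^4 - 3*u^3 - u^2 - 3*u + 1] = 12*u^3 - 9*u^2 - 2*u - 3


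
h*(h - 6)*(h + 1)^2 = h^4 - 4*h^3 - 11*h^2 - 6*h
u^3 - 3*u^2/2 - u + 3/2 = (u - 3/2)*(u - 1)*(u + 1)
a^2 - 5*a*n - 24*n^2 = (a - 8*n)*(a + 3*n)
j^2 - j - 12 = (j - 4)*(j + 3)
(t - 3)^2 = t^2 - 6*t + 9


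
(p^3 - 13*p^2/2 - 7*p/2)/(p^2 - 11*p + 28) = p*(2*p + 1)/(2*(p - 4))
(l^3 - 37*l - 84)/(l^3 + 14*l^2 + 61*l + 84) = (l - 7)/(l + 7)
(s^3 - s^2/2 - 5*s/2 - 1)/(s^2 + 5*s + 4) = (s^2 - 3*s/2 - 1)/(s + 4)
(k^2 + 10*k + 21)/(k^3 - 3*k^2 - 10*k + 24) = (k + 7)/(k^2 - 6*k + 8)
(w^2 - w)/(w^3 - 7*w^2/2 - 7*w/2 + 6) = 2*w/(2*w^2 - 5*w - 12)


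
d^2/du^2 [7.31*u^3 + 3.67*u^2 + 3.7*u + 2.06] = 43.86*u + 7.34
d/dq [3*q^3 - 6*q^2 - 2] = 3*q*(3*q - 4)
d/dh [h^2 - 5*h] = 2*h - 5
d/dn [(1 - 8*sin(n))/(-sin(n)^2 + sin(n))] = (-8*cos(n) + 2/tan(n) - cos(n)/sin(n)^2)/(sin(n) - 1)^2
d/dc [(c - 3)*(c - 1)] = 2*c - 4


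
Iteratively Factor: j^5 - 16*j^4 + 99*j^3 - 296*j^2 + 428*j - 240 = (j - 5)*(j^4 - 11*j^3 + 44*j^2 - 76*j + 48) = (j - 5)*(j - 3)*(j^3 - 8*j^2 + 20*j - 16) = (j - 5)*(j - 3)*(j - 2)*(j^2 - 6*j + 8) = (j - 5)*(j - 4)*(j - 3)*(j - 2)*(j - 2)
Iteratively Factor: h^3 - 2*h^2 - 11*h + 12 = (h - 4)*(h^2 + 2*h - 3) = (h - 4)*(h + 3)*(h - 1)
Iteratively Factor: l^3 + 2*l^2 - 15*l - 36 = (l - 4)*(l^2 + 6*l + 9) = (l - 4)*(l + 3)*(l + 3)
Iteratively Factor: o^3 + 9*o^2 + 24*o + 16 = (o + 4)*(o^2 + 5*o + 4) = (o + 4)^2*(o + 1)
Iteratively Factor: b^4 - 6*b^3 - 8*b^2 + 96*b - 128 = (b - 4)*(b^3 - 2*b^2 - 16*b + 32) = (b - 4)*(b - 2)*(b^2 - 16) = (b - 4)^2*(b - 2)*(b + 4)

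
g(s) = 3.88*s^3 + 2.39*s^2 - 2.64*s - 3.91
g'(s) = 11.64*s^2 + 4.78*s - 2.64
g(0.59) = -3.84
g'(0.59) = 4.23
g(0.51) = -4.12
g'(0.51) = 2.83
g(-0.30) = -3.01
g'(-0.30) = -3.03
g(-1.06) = -3.05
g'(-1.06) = 5.37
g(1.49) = 10.30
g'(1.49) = 30.32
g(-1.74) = -12.52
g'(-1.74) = 24.28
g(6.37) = 1079.13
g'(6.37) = 500.12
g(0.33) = -4.38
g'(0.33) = 0.20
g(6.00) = 904.37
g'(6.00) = 445.08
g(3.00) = 114.44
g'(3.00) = 116.46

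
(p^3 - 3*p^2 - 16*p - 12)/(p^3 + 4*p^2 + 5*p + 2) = (p - 6)/(p + 1)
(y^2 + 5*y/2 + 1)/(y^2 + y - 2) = (y + 1/2)/(y - 1)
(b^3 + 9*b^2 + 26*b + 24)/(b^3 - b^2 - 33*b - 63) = (b^2 + 6*b + 8)/(b^2 - 4*b - 21)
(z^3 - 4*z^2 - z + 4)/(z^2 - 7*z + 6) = (z^2 - 3*z - 4)/(z - 6)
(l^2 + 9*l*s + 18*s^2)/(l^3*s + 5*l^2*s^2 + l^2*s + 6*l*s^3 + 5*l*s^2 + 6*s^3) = (l + 6*s)/(s*(l^2 + 2*l*s + l + 2*s))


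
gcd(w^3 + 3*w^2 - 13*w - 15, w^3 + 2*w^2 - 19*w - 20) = w^2 + 6*w + 5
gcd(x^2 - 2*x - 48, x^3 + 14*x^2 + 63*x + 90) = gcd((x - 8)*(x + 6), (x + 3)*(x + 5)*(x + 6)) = x + 6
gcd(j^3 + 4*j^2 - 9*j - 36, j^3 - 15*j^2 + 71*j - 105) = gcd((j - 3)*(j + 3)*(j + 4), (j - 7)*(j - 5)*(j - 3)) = j - 3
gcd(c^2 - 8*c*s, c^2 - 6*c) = c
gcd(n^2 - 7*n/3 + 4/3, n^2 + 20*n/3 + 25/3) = 1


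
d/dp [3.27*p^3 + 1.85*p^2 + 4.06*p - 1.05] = 9.81*p^2 + 3.7*p + 4.06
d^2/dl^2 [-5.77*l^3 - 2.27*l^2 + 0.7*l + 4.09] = -34.62*l - 4.54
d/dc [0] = 0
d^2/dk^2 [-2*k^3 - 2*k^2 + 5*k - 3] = -12*k - 4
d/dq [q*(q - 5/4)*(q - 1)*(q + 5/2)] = 4*q^3 + 3*q^2/4 - 35*q/4 + 25/8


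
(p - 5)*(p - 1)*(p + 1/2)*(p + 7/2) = p^4 - 2*p^3 - 69*p^2/4 + 19*p/2 + 35/4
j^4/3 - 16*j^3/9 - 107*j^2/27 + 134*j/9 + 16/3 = (j/3 + 1)*(j - 6)*(j - 8/3)*(j + 1/3)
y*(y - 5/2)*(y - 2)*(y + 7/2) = y^4 - y^3 - 43*y^2/4 + 35*y/2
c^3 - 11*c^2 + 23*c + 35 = (c - 7)*(c - 5)*(c + 1)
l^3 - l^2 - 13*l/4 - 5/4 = (l - 5/2)*(l + 1/2)*(l + 1)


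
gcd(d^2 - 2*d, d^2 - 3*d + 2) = d - 2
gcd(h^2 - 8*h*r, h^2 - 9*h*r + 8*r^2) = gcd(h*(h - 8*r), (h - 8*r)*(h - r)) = -h + 8*r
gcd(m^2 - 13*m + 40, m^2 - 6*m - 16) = m - 8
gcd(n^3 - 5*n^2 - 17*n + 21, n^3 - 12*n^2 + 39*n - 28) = n^2 - 8*n + 7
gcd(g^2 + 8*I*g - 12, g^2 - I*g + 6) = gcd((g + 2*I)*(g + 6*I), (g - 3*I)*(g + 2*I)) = g + 2*I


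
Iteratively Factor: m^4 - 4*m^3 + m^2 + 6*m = (m)*(m^3 - 4*m^2 + m + 6) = m*(m - 3)*(m^2 - m - 2) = m*(m - 3)*(m + 1)*(m - 2)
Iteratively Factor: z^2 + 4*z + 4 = (z + 2)*(z + 2)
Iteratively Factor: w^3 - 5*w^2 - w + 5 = (w - 1)*(w^2 - 4*w - 5) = (w - 1)*(w + 1)*(w - 5)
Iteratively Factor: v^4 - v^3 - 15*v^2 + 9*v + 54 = (v - 3)*(v^3 + 2*v^2 - 9*v - 18) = (v - 3)*(v + 3)*(v^2 - v - 6) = (v - 3)^2*(v + 3)*(v + 2)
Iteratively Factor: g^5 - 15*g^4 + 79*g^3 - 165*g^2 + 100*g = (g - 1)*(g^4 - 14*g^3 + 65*g^2 - 100*g) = g*(g - 1)*(g^3 - 14*g^2 + 65*g - 100) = g*(g - 5)*(g - 1)*(g^2 - 9*g + 20) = g*(g - 5)^2*(g - 1)*(g - 4)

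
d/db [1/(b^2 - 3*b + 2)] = (3 - 2*b)/(b^2 - 3*b + 2)^2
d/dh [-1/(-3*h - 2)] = -3/(3*h + 2)^2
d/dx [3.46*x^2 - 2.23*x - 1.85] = 6.92*x - 2.23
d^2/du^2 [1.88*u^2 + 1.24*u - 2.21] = 3.76000000000000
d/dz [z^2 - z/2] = 2*z - 1/2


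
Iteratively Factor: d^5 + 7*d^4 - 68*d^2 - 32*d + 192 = (d + 3)*(d^4 + 4*d^3 - 12*d^2 - 32*d + 64) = (d - 2)*(d + 3)*(d^3 + 6*d^2 - 32) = (d - 2)*(d + 3)*(d + 4)*(d^2 + 2*d - 8) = (d - 2)*(d + 3)*(d + 4)^2*(d - 2)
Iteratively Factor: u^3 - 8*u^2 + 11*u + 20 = (u - 5)*(u^2 - 3*u - 4) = (u - 5)*(u + 1)*(u - 4)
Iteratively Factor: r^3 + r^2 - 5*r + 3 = (r - 1)*(r^2 + 2*r - 3) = (r - 1)*(r + 3)*(r - 1)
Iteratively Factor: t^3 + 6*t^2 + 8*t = (t + 4)*(t^2 + 2*t) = t*(t + 4)*(t + 2)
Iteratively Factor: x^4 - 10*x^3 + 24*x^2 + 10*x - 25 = (x - 5)*(x^3 - 5*x^2 - x + 5) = (x - 5)*(x + 1)*(x^2 - 6*x + 5) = (x - 5)*(x - 1)*(x + 1)*(x - 5)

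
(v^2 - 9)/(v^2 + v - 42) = (v^2 - 9)/(v^2 + v - 42)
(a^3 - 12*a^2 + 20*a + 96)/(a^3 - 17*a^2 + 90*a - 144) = (a + 2)/(a - 3)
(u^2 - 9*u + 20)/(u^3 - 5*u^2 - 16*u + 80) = 1/(u + 4)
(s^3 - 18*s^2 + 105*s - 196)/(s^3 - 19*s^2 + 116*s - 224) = (s - 7)/(s - 8)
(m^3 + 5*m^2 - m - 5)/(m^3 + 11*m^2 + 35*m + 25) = (m - 1)/(m + 5)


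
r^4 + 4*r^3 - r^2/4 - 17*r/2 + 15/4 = (r - 1)*(r - 1/2)*(r + 5/2)*(r + 3)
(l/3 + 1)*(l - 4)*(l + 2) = l^3/3 + l^2/3 - 14*l/3 - 8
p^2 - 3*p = p*(p - 3)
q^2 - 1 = (q - 1)*(q + 1)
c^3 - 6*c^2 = c^2*(c - 6)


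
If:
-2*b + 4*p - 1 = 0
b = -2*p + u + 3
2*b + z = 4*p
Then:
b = u/2 + 5/4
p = u/4 + 7/8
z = 1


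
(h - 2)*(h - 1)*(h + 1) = h^3 - 2*h^2 - h + 2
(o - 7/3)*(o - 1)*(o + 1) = o^3 - 7*o^2/3 - o + 7/3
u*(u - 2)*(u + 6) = u^3 + 4*u^2 - 12*u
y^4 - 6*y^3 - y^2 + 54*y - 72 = (y - 4)*(y - 3)*(y - 2)*(y + 3)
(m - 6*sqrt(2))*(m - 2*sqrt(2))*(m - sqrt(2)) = m^3 - 9*sqrt(2)*m^2 + 40*m - 24*sqrt(2)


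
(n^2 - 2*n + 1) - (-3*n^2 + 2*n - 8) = 4*n^2 - 4*n + 9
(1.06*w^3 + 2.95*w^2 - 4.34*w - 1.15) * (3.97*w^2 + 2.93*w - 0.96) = 4.2082*w^5 + 14.8173*w^4 - 9.6039*w^3 - 20.1137*w^2 + 0.796899999999999*w + 1.104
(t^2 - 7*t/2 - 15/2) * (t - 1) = t^3 - 9*t^2/2 - 4*t + 15/2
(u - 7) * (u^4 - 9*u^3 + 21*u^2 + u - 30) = u^5 - 16*u^4 + 84*u^3 - 146*u^2 - 37*u + 210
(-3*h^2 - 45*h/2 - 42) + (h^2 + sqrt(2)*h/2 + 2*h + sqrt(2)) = -2*h^2 - 41*h/2 + sqrt(2)*h/2 - 42 + sqrt(2)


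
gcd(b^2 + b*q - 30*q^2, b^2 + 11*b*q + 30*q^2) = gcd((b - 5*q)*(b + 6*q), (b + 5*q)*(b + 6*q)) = b + 6*q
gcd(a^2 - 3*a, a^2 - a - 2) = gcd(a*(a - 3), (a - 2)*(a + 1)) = 1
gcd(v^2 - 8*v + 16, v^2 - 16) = v - 4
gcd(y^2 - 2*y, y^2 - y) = y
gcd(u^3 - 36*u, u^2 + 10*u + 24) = u + 6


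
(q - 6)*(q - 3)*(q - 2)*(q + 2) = q^4 - 9*q^3 + 14*q^2 + 36*q - 72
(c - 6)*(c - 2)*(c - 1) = c^3 - 9*c^2 + 20*c - 12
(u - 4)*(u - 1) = u^2 - 5*u + 4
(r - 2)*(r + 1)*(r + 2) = r^3 + r^2 - 4*r - 4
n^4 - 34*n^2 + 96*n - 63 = (n - 3)^2*(n - 1)*(n + 7)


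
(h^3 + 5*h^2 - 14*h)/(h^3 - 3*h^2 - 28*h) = (-h^2 - 5*h + 14)/(-h^2 + 3*h + 28)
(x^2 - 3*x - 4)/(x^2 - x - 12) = (x + 1)/(x + 3)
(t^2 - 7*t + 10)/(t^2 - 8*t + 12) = (t - 5)/(t - 6)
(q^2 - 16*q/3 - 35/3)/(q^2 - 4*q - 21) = (q + 5/3)/(q + 3)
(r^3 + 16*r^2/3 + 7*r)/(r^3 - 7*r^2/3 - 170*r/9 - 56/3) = 3*r*(r + 3)/(3*r^2 - 14*r - 24)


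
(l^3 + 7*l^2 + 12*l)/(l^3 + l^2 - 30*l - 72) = l/(l - 6)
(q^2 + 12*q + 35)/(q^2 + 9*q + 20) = (q + 7)/(q + 4)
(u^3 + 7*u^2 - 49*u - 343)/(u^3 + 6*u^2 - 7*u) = (u^2 - 49)/(u*(u - 1))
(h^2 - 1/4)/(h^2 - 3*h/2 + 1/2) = (h + 1/2)/(h - 1)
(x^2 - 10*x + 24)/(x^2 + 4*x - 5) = (x^2 - 10*x + 24)/(x^2 + 4*x - 5)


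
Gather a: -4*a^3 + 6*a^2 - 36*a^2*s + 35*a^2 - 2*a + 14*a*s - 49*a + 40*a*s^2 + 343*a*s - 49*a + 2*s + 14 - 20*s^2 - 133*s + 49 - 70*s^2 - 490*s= -4*a^3 + a^2*(41 - 36*s) + a*(40*s^2 + 357*s - 100) - 90*s^2 - 621*s + 63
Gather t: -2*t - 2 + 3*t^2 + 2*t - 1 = 3*t^2 - 3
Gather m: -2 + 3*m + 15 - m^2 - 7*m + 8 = -m^2 - 4*m + 21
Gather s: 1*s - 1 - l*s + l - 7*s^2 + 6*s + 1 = l - 7*s^2 + s*(7 - l)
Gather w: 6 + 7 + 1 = 14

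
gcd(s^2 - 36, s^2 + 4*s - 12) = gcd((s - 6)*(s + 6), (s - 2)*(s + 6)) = s + 6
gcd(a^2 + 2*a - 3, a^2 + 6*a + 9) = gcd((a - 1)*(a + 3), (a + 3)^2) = a + 3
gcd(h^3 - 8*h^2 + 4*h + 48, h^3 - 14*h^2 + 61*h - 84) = h - 4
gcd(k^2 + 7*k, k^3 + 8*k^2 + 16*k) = k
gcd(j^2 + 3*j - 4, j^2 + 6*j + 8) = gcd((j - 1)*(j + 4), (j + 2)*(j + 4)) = j + 4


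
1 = 1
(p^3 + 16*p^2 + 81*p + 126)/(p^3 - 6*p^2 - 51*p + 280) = (p^2 + 9*p + 18)/(p^2 - 13*p + 40)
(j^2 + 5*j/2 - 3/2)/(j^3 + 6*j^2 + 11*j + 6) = (j - 1/2)/(j^2 + 3*j + 2)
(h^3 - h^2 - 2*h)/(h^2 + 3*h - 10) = h*(h + 1)/(h + 5)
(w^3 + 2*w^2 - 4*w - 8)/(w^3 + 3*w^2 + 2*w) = (w^2 - 4)/(w*(w + 1))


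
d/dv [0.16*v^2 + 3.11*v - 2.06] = 0.32*v + 3.11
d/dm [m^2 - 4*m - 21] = 2*m - 4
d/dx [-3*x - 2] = -3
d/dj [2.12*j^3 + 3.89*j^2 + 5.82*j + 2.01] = 6.36*j^2 + 7.78*j + 5.82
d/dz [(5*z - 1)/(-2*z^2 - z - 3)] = (-10*z^2 - 5*z + (4*z + 1)*(5*z - 1) - 15)/(2*z^2 + z + 3)^2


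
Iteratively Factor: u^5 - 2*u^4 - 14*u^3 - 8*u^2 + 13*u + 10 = (u + 1)*(u^4 - 3*u^3 - 11*u^2 + 3*u + 10) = (u - 5)*(u + 1)*(u^3 + 2*u^2 - u - 2) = (u - 5)*(u - 1)*(u + 1)*(u^2 + 3*u + 2) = (u - 5)*(u - 1)*(u + 1)^2*(u + 2)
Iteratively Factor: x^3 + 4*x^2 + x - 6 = (x - 1)*(x^2 + 5*x + 6) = (x - 1)*(x + 3)*(x + 2)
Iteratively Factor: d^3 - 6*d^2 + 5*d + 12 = (d - 4)*(d^2 - 2*d - 3) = (d - 4)*(d - 3)*(d + 1)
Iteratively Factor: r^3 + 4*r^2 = (r)*(r^2 + 4*r) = r*(r + 4)*(r)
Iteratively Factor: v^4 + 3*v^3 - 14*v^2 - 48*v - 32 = (v - 4)*(v^3 + 7*v^2 + 14*v + 8) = (v - 4)*(v + 2)*(v^2 + 5*v + 4) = (v - 4)*(v + 1)*(v + 2)*(v + 4)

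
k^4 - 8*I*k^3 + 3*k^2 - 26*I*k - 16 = (k - 8*I)*(k - I)^2*(k + 2*I)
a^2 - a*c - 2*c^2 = (a - 2*c)*(a + c)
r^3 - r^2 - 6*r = r*(r - 3)*(r + 2)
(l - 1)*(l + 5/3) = l^2 + 2*l/3 - 5/3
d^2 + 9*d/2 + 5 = (d + 2)*(d + 5/2)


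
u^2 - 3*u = u*(u - 3)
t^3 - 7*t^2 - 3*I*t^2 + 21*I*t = t*(t - 7)*(t - 3*I)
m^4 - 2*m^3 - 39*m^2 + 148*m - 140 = (m - 5)*(m - 2)^2*(m + 7)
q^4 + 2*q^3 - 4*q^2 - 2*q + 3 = (q - 1)^2*(q + 1)*(q + 3)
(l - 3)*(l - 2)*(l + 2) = l^3 - 3*l^2 - 4*l + 12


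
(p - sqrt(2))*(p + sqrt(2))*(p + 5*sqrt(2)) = p^3 + 5*sqrt(2)*p^2 - 2*p - 10*sqrt(2)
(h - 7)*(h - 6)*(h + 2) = h^3 - 11*h^2 + 16*h + 84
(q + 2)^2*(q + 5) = q^3 + 9*q^2 + 24*q + 20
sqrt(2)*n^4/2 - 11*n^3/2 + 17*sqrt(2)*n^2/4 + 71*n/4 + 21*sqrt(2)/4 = (n - 7*sqrt(2)/2)*(n - 3*sqrt(2))*(n + sqrt(2)/2)*(sqrt(2)*n/2 + 1/2)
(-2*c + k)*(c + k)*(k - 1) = -2*c^2*k + 2*c^2 - c*k^2 + c*k + k^3 - k^2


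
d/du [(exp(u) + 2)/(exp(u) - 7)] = -9*exp(u)/(exp(u) - 7)^2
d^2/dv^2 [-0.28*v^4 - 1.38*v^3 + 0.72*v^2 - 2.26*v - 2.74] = -3.36*v^2 - 8.28*v + 1.44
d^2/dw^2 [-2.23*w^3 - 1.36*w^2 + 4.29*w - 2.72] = -13.38*w - 2.72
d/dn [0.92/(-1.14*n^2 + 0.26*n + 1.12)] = (2.0976*n - 0.2392)/(-1.14*n^2 + 0.26*n + 1.12)^2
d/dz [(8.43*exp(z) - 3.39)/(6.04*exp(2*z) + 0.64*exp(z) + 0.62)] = (-50.9172*exp(2*z) + 40.9512*exp(z) + 7.3962)*exp(z)/(36.4816*exp(4*z) + 7.7312*exp(3*z) + 7.8992*exp(2*z) + 0.7936*exp(z) + 0.3844)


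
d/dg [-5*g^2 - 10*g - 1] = -10*g - 10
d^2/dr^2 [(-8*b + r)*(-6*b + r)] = 2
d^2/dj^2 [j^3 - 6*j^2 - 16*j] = 6*j - 12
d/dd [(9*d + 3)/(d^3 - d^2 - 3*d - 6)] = 3*(-6*d^3 + 2*d - 15)/(d^6 - 2*d^5 - 5*d^4 - 6*d^3 + 21*d^2 + 36*d + 36)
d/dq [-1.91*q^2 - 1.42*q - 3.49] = -3.82*q - 1.42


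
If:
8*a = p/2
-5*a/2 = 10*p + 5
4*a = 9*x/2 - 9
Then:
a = -2/65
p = -32/65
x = 1154/585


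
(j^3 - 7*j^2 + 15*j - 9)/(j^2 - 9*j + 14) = (j^3 - 7*j^2 + 15*j - 9)/(j^2 - 9*j + 14)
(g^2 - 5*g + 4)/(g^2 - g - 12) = (g - 1)/(g + 3)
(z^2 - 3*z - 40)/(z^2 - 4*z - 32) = (z + 5)/(z + 4)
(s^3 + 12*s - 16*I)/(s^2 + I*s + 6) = (s^2 + 2*I*s + 8)/(s + 3*I)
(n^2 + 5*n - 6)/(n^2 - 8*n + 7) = (n + 6)/(n - 7)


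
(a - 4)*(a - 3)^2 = a^3 - 10*a^2 + 33*a - 36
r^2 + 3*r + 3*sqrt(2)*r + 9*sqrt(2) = (r + 3)*(r + 3*sqrt(2))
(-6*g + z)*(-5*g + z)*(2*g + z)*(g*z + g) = 60*g^4*z + 60*g^4 + 8*g^3*z^2 + 8*g^3*z - 9*g^2*z^3 - 9*g^2*z^2 + g*z^4 + g*z^3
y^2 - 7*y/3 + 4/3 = (y - 4/3)*(y - 1)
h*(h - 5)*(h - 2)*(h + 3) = h^4 - 4*h^3 - 11*h^2 + 30*h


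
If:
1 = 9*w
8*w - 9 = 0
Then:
No Solution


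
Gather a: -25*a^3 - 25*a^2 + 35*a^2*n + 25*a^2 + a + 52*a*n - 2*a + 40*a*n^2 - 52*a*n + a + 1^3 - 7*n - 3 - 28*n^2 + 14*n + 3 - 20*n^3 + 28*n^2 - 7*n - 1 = -25*a^3 + 35*a^2*n + 40*a*n^2 - 20*n^3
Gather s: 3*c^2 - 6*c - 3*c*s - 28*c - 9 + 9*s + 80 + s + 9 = 3*c^2 - 34*c + s*(10 - 3*c) + 80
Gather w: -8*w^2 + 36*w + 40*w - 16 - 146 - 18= -8*w^2 + 76*w - 180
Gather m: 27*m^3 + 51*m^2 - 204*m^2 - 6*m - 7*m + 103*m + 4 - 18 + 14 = 27*m^3 - 153*m^2 + 90*m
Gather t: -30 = -30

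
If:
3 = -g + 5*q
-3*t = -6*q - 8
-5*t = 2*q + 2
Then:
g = -169/18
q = -23/18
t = 1/9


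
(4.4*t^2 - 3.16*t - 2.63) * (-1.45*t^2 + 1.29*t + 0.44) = -6.38*t^4 + 10.258*t^3 + 1.6731*t^2 - 4.7831*t - 1.1572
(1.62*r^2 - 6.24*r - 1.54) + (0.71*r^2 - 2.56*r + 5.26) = 2.33*r^2 - 8.8*r + 3.72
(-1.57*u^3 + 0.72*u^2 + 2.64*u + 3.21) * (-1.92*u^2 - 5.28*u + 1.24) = 3.0144*u^5 + 6.9072*u^4 - 10.8172*u^3 - 19.2096*u^2 - 13.6752*u + 3.9804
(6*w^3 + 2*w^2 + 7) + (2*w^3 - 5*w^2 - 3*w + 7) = 8*w^3 - 3*w^2 - 3*w + 14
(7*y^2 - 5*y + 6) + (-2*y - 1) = 7*y^2 - 7*y + 5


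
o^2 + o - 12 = (o - 3)*(o + 4)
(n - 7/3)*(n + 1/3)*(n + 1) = n^3 - n^2 - 25*n/9 - 7/9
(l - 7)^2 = l^2 - 14*l + 49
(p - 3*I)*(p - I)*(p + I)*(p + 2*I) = p^4 - I*p^3 + 7*p^2 - I*p + 6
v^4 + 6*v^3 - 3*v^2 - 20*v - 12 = (v - 2)*(v + 1)^2*(v + 6)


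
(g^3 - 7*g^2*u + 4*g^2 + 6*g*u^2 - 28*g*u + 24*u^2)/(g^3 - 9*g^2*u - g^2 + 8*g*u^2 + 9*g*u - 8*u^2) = (-g^2 + 6*g*u - 4*g + 24*u)/(-g^2 + 8*g*u + g - 8*u)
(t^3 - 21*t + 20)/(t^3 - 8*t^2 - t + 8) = (t^2 + t - 20)/(t^2 - 7*t - 8)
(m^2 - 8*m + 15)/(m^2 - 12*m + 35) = (m - 3)/(m - 7)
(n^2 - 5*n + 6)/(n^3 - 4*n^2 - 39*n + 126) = (n - 2)/(n^2 - n - 42)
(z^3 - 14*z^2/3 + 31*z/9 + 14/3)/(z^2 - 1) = (9*z^3 - 42*z^2 + 31*z + 42)/(9*(z^2 - 1))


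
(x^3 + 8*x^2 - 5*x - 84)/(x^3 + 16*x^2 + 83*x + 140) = (x - 3)/(x + 5)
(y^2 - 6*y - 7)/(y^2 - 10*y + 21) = (y + 1)/(y - 3)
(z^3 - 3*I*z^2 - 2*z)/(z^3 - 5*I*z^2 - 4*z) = (z - 2*I)/(z - 4*I)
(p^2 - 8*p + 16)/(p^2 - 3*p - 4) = (p - 4)/(p + 1)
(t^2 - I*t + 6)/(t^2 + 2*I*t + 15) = (t + 2*I)/(t + 5*I)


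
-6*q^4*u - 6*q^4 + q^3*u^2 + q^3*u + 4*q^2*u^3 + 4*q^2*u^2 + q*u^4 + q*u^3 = (-q + u)*(2*q + u)*(3*q + u)*(q*u + q)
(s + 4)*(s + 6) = s^2 + 10*s + 24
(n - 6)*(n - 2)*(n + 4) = n^3 - 4*n^2 - 20*n + 48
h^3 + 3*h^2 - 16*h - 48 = (h - 4)*(h + 3)*(h + 4)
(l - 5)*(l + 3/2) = l^2 - 7*l/2 - 15/2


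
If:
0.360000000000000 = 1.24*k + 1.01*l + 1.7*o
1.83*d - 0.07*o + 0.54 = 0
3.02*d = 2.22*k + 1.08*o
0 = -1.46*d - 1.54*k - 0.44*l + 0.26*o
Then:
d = -0.31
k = -0.19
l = 1.41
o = -0.49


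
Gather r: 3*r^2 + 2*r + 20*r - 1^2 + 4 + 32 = 3*r^2 + 22*r + 35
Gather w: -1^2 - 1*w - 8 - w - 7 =-2*w - 16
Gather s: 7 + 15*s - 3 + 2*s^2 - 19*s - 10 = 2*s^2 - 4*s - 6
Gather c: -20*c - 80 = -20*c - 80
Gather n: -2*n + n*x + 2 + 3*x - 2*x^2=n*(x - 2) - 2*x^2 + 3*x + 2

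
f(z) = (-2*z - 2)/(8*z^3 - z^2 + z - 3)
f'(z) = (-2*z - 2)*(-24*z^2 + 2*z - 1)/(8*z^3 - z^2 + z - 3)^2 - 2/(8*z^3 - z^2 + z - 3) = 2*(-8*z^3 + z^2 - z + (z + 1)*(24*z^2 - 2*z + 1) + 3)/(8*z^3 - z^2 + z - 3)^2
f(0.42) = 1.31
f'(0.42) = 3.59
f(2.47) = -0.06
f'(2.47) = 0.06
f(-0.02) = 0.65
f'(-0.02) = 0.89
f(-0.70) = 0.09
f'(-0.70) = 0.47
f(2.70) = -0.05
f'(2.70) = 0.04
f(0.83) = -2.13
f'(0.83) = 18.58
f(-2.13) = -0.03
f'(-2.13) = -0.01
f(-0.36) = 0.33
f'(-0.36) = 0.93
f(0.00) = 0.67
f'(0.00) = 0.89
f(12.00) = 0.00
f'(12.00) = 0.00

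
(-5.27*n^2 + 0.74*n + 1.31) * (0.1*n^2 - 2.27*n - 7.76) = -0.527*n^4 + 12.0369*n^3 + 39.3464*n^2 - 8.7161*n - 10.1656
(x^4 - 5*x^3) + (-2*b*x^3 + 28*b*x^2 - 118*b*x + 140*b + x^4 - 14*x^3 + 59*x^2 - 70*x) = -2*b*x^3 + 28*b*x^2 - 118*b*x + 140*b + 2*x^4 - 19*x^3 + 59*x^2 - 70*x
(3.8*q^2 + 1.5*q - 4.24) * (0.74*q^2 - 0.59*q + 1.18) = 2.812*q^4 - 1.132*q^3 + 0.4614*q^2 + 4.2716*q - 5.0032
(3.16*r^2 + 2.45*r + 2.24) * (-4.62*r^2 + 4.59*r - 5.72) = -14.5992*r^4 + 3.1854*r^3 - 17.1785*r^2 - 3.7324*r - 12.8128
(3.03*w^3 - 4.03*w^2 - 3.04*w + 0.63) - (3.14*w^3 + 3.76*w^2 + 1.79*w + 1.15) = -0.11*w^3 - 7.79*w^2 - 4.83*w - 0.52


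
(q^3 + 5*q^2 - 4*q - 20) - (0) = q^3 + 5*q^2 - 4*q - 20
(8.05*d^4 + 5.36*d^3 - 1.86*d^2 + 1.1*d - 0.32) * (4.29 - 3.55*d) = -28.5775*d^5 + 15.5065*d^4 + 29.5974*d^3 - 11.8844*d^2 + 5.855*d - 1.3728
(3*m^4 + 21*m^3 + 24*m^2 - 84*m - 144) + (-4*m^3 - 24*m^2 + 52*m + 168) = 3*m^4 + 17*m^3 - 32*m + 24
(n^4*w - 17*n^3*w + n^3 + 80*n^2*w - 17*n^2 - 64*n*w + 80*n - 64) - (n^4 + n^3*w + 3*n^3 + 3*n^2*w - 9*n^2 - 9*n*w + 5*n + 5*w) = n^4*w - n^4 - 18*n^3*w - 2*n^3 + 77*n^2*w - 8*n^2 - 55*n*w + 75*n - 5*w - 64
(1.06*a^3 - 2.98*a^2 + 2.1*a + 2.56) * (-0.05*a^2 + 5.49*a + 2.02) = -0.053*a^5 + 5.9684*a^4 - 14.324*a^3 + 5.3814*a^2 + 18.2964*a + 5.1712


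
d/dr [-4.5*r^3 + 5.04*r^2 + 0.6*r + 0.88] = -13.5*r^2 + 10.08*r + 0.6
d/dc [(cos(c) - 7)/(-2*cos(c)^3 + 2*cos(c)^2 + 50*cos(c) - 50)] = (-31*cos(c)/2 + 11*cos(2*c) - cos(3*c)/2 - 139)*sin(c)/(2*(cos(c)^3 - cos(c)^2 - 25*cos(c) + 25)^2)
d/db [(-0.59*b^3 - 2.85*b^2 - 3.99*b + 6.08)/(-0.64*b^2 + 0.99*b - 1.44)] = (0.3776*b^4 - 1.1682*b^3 - 2.8263*b^2 + 15.9904*b - 0.273599999999999)/(0.4096*b^4 - 1.2672*b^3 + 2.8233*b^2 - 2.8512*b + 2.0736)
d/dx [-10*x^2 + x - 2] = 1 - 20*x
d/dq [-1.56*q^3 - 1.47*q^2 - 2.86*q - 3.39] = -4.68*q^2 - 2.94*q - 2.86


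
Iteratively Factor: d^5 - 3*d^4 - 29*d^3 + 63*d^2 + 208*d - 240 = (d + 3)*(d^4 - 6*d^3 - 11*d^2 + 96*d - 80) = (d - 5)*(d + 3)*(d^3 - d^2 - 16*d + 16) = (d - 5)*(d + 3)*(d + 4)*(d^2 - 5*d + 4) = (d - 5)*(d - 1)*(d + 3)*(d + 4)*(d - 4)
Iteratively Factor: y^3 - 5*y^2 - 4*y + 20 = (y - 5)*(y^2 - 4) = (y - 5)*(y + 2)*(y - 2)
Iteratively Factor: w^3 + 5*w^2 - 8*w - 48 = (w + 4)*(w^2 + w - 12) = (w - 3)*(w + 4)*(w + 4)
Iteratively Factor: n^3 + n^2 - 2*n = (n - 1)*(n^2 + 2*n) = (n - 1)*(n + 2)*(n)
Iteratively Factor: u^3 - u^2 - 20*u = (u + 4)*(u^2 - 5*u) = (u - 5)*(u + 4)*(u)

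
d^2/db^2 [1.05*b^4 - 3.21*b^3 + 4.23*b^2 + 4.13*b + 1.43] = 12.6*b^2 - 19.26*b + 8.46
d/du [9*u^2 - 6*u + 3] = 18*u - 6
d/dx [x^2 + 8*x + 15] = 2*x + 8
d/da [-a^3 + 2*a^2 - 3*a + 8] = -3*a^2 + 4*a - 3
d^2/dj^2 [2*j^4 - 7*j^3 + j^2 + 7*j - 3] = 24*j^2 - 42*j + 2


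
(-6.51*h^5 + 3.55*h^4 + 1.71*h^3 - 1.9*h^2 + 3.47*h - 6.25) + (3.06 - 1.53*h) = -6.51*h^5 + 3.55*h^4 + 1.71*h^3 - 1.9*h^2 + 1.94*h - 3.19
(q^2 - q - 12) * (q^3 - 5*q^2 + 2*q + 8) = q^5 - 6*q^4 - 5*q^3 + 66*q^2 - 32*q - 96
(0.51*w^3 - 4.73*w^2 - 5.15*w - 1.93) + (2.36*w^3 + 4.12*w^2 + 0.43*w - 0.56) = 2.87*w^3 - 0.61*w^2 - 4.72*w - 2.49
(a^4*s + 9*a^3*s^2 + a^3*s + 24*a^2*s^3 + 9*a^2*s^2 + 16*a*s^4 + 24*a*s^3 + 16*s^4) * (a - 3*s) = a^5*s + 6*a^4*s^2 + a^4*s - 3*a^3*s^3 + 6*a^3*s^2 - 56*a^2*s^4 - 3*a^2*s^3 - 48*a*s^5 - 56*a*s^4 - 48*s^5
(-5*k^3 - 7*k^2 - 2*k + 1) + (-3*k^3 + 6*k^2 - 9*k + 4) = -8*k^3 - k^2 - 11*k + 5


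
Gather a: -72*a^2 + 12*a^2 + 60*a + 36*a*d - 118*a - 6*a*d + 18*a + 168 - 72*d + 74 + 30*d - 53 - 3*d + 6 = -60*a^2 + a*(30*d - 40) - 45*d + 195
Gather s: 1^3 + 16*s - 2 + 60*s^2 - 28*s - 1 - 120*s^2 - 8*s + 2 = -60*s^2 - 20*s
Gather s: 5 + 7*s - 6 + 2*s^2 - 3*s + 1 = 2*s^2 + 4*s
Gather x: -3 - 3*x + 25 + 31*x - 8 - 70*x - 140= -42*x - 126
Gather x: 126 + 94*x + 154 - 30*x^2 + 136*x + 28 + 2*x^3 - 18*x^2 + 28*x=2*x^3 - 48*x^2 + 258*x + 308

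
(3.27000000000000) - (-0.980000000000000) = 4.25000000000000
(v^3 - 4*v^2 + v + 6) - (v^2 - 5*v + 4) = v^3 - 5*v^2 + 6*v + 2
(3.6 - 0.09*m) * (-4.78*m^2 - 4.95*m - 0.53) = 0.4302*m^3 - 16.7625*m^2 - 17.7723*m - 1.908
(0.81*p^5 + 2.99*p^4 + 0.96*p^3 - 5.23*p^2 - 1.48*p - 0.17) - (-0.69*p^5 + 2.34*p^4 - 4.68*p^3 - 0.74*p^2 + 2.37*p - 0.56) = 1.5*p^5 + 0.65*p^4 + 5.64*p^3 - 4.49*p^2 - 3.85*p + 0.39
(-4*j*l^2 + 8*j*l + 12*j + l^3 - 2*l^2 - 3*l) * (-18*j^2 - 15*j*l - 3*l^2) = 72*j^3*l^2 - 144*j^3*l - 216*j^3 + 42*j^2*l^3 - 84*j^2*l^2 - 126*j^2*l - 3*j*l^4 + 6*j*l^3 + 9*j*l^2 - 3*l^5 + 6*l^4 + 9*l^3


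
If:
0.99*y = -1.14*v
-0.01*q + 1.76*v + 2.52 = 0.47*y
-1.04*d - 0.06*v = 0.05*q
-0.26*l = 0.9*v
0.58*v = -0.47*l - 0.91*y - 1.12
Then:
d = -18.06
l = -1.85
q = 375.04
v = 0.53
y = -0.62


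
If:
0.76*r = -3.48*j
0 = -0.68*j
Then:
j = 0.00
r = 0.00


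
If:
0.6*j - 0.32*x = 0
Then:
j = 0.533333333333333*x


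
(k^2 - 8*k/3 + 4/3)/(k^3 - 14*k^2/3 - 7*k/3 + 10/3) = (k - 2)/(k^2 - 4*k - 5)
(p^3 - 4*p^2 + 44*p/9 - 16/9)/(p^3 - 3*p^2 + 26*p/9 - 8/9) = (p - 2)/(p - 1)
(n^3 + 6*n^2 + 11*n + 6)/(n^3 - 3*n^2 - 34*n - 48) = (n + 1)/(n - 8)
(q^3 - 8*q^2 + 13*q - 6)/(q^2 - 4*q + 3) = (q^2 - 7*q + 6)/(q - 3)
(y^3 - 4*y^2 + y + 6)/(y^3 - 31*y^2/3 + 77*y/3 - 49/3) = 3*(y^3 - 4*y^2 + y + 6)/(3*y^3 - 31*y^2 + 77*y - 49)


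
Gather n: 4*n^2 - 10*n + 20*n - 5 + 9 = 4*n^2 + 10*n + 4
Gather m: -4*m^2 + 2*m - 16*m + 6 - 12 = -4*m^2 - 14*m - 6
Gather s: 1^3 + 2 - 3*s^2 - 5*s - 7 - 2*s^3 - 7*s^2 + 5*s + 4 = -2*s^3 - 10*s^2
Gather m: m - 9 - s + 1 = m - s - 8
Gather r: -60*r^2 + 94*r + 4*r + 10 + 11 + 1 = -60*r^2 + 98*r + 22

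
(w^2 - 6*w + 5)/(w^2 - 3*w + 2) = (w - 5)/(w - 2)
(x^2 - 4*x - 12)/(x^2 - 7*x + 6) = (x + 2)/(x - 1)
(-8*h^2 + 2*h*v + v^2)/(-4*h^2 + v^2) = (4*h + v)/(2*h + v)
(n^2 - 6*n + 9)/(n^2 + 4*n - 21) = (n - 3)/(n + 7)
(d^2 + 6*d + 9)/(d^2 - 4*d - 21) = (d + 3)/(d - 7)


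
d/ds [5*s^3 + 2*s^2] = s*(15*s + 4)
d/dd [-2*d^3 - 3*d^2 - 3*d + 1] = -6*d^2 - 6*d - 3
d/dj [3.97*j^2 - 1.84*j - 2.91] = 7.94*j - 1.84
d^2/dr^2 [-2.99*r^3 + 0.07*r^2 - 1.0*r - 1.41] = 0.14 - 17.94*r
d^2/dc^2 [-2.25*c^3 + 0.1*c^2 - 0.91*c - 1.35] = 0.2 - 13.5*c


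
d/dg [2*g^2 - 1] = 4*g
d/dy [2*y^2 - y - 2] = 4*y - 1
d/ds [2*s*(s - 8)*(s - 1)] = 6*s^2 - 36*s + 16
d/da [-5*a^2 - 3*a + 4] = -10*a - 3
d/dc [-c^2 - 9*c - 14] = -2*c - 9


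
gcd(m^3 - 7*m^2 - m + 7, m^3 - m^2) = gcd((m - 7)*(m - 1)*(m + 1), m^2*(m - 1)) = m - 1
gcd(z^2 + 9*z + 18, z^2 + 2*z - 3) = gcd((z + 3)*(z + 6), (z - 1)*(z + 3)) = z + 3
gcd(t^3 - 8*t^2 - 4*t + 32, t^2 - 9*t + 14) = t - 2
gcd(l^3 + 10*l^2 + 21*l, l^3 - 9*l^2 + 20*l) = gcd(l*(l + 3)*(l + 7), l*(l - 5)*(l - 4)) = l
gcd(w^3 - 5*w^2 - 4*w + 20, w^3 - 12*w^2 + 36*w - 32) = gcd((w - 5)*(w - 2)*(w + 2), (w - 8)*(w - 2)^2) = w - 2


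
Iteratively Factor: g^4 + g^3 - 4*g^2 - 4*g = (g - 2)*(g^3 + 3*g^2 + 2*g) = g*(g - 2)*(g^2 + 3*g + 2) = g*(g - 2)*(g + 1)*(g + 2)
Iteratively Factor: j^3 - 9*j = (j + 3)*(j^2 - 3*j) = (j - 3)*(j + 3)*(j)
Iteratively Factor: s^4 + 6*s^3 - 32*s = (s + 4)*(s^3 + 2*s^2 - 8*s) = (s + 4)^2*(s^2 - 2*s) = (s - 2)*(s + 4)^2*(s)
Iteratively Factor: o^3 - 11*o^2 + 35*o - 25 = (o - 5)*(o^2 - 6*o + 5) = (o - 5)^2*(o - 1)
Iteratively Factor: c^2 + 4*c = (c)*(c + 4)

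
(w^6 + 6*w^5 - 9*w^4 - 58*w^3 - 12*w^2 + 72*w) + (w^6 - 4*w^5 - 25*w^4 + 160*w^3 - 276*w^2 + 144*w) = 2*w^6 + 2*w^5 - 34*w^4 + 102*w^3 - 288*w^2 + 216*w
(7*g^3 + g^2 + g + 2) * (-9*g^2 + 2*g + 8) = -63*g^5 + 5*g^4 + 49*g^3 - 8*g^2 + 12*g + 16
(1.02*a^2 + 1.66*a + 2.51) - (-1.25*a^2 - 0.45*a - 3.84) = 2.27*a^2 + 2.11*a + 6.35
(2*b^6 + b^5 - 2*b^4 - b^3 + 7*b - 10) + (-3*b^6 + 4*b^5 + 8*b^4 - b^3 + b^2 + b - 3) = -b^6 + 5*b^5 + 6*b^4 - 2*b^3 + b^2 + 8*b - 13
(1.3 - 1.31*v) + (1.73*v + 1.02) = 0.42*v + 2.32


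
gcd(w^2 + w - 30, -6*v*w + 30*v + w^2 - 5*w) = w - 5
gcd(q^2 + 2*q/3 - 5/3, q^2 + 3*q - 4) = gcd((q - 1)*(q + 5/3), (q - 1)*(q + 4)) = q - 1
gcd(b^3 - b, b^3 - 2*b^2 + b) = b^2 - b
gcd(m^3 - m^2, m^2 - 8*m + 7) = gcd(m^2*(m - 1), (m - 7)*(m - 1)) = m - 1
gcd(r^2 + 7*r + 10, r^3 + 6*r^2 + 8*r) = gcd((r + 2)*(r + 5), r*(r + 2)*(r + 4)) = r + 2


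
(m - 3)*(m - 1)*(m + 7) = m^3 + 3*m^2 - 25*m + 21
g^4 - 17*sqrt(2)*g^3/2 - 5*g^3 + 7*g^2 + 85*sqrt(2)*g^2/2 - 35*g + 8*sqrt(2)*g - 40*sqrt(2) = (g - 5)*(g - 8*sqrt(2))*(g - sqrt(2))*(g + sqrt(2)/2)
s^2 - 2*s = s*(s - 2)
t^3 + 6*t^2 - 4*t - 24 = (t - 2)*(t + 2)*(t + 6)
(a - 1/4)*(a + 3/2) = a^2 + 5*a/4 - 3/8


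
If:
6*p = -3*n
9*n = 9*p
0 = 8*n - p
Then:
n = 0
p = 0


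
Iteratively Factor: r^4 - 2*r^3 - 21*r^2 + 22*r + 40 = (r + 1)*(r^3 - 3*r^2 - 18*r + 40) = (r - 2)*(r + 1)*(r^2 - r - 20) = (r - 2)*(r + 1)*(r + 4)*(r - 5)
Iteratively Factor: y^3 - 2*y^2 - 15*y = (y)*(y^2 - 2*y - 15) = y*(y + 3)*(y - 5)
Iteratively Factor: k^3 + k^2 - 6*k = (k)*(k^2 + k - 6) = k*(k - 2)*(k + 3)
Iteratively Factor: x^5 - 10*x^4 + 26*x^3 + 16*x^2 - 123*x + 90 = (x - 3)*(x^4 - 7*x^3 + 5*x^2 + 31*x - 30) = (x - 3)*(x + 2)*(x^3 - 9*x^2 + 23*x - 15) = (x - 3)*(x - 1)*(x + 2)*(x^2 - 8*x + 15) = (x - 5)*(x - 3)*(x - 1)*(x + 2)*(x - 3)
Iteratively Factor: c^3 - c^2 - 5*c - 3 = (c + 1)*(c^2 - 2*c - 3) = (c + 1)^2*(c - 3)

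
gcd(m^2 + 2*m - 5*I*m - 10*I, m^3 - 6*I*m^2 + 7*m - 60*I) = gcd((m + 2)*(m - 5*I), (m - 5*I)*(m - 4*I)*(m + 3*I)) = m - 5*I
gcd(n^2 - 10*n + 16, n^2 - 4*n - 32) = n - 8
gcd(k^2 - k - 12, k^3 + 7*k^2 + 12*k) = k + 3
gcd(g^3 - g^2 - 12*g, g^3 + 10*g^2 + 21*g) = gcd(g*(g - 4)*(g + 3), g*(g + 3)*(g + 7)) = g^2 + 3*g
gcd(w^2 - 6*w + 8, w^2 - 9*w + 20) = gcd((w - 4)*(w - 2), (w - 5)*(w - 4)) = w - 4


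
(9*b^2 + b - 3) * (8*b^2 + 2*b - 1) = 72*b^4 + 26*b^3 - 31*b^2 - 7*b + 3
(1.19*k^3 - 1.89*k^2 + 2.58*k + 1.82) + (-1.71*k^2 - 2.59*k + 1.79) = 1.19*k^3 - 3.6*k^2 - 0.00999999999999979*k + 3.61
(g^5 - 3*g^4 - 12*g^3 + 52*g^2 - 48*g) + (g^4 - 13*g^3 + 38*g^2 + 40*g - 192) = g^5 - 2*g^4 - 25*g^3 + 90*g^2 - 8*g - 192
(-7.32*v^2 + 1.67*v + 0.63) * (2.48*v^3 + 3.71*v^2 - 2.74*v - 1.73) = -18.1536*v^5 - 23.0156*v^4 + 27.8149*v^3 + 10.4251*v^2 - 4.6153*v - 1.0899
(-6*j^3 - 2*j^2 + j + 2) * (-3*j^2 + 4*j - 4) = 18*j^5 - 18*j^4 + 13*j^3 + 6*j^2 + 4*j - 8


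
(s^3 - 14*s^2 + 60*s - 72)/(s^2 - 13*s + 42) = (s^2 - 8*s + 12)/(s - 7)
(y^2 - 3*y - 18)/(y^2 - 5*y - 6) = (y + 3)/(y + 1)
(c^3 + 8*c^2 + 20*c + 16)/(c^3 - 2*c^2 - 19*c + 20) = (c^2 + 4*c + 4)/(c^2 - 6*c + 5)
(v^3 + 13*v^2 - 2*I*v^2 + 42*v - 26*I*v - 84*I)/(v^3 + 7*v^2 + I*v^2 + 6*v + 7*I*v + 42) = (v + 6)/(v + 3*I)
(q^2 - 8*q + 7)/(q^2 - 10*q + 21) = (q - 1)/(q - 3)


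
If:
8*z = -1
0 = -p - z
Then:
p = 1/8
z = -1/8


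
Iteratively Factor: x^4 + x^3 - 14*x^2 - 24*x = (x + 2)*(x^3 - x^2 - 12*x) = (x - 4)*(x + 2)*(x^2 + 3*x) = (x - 4)*(x + 2)*(x + 3)*(x)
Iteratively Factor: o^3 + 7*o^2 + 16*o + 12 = (o + 3)*(o^2 + 4*o + 4) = (o + 2)*(o + 3)*(o + 2)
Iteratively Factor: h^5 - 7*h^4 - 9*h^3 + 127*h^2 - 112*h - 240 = (h - 3)*(h^4 - 4*h^3 - 21*h^2 + 64*h + 80) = (h - 5)*(h - 3)*(h^3 + h^2 - 16*h - 16) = (h - 5)*(h - 3)*(h + 1)*(h^2 - 16) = (h - 5)*(h - 3)*(h + 1)*(h + 4)*(h - 4)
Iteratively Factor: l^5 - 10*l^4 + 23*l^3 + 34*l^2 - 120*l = (l)*(l^4 - 10*l^3 + 23*l^2 + 34*l - 120) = l*(l - 5)*(l^3 - 5*l^2 - 2*l + 24) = l*(l - 5)*(l - 4)*(l^2 - l - 6) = l*(l - 5)*(l - 4)*(l - 3)*(l + 2)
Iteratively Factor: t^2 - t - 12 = (t + 3)*(t - 4)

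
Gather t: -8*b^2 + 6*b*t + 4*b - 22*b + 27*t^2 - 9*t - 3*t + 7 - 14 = -8*b^2 - 18*b + 27*t^2 + t*(6*b - 12) - 7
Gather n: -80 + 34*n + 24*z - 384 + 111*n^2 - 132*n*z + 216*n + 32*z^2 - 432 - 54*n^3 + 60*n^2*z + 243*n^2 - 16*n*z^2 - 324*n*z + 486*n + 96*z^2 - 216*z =-54*n^3 + n^2*(60*z + 354) + n*(-16*z^2 - 456*z + 736) + 128*z^2 - 192*z - 896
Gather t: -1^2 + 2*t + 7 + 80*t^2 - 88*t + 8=80*t^2 - 86*t + 14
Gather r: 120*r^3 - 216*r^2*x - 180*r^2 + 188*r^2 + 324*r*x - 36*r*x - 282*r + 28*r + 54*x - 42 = 120*r^3 + r^2*(8 - 216*x) + r*(288*x - 254) + 54*x - 42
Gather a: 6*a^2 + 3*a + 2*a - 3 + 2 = 6*a^2 + 5*a - 1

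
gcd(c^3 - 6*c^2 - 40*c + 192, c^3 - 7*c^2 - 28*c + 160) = c^2 - 12*c + 32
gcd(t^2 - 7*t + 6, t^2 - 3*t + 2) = t - 1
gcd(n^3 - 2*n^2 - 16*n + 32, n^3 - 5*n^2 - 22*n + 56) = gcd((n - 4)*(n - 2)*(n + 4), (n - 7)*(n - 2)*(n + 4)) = n^2 + 2*n - 8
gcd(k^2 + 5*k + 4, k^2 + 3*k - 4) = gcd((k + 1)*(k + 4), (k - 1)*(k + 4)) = k + 4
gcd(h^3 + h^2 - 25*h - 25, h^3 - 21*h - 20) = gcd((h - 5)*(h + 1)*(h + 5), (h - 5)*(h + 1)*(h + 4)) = h^2 - 4*h - 5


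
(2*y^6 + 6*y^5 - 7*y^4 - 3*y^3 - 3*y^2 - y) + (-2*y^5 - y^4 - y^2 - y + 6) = 2*y^6 + 4*y^5 - 8*y^4 - 3*y^3 - 4*y^2 - 2*y + 6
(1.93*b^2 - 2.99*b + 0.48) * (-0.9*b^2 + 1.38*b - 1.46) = -1.737*b^4 + 5.3544*b^3 - 7.376*b^2 + 5.0278*b - 0.7008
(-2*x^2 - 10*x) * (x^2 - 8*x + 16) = -2*x^4 + 6*x^3 + 48*x^2 - 160*x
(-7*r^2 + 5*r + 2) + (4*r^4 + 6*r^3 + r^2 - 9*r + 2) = 4*r^4 + 6*r^3 - 6*r^2 - 4*r + 4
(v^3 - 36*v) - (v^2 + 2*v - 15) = v^3 - v^2 - 38*v + 15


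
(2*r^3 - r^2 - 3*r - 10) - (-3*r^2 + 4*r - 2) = 2*r^3 + 2*r^2 - 7*r - 8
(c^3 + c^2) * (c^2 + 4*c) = c^5 + 5*c^4 + 4*c^3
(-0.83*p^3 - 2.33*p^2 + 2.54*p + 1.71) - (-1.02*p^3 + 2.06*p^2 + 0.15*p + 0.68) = 0.19*p^3 - 4.39*p^2 + 2.39*p + 1.03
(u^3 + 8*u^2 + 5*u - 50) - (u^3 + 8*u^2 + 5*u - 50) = 0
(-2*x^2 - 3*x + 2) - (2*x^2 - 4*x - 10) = -4*x^2 + x + 12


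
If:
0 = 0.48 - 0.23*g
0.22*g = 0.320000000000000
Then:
No Solution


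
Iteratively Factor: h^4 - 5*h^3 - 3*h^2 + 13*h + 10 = (h + 1)*(h^3 - 6*h^2 + 3*h + 10) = (h - 2)*(h + 1)*(h^2 - 4*h - 5) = (h - 5)*(h - 2)*(h + 1)*(h + 1)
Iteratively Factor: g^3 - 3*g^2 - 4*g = (g - 4)*(g^2 + g) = (g - 4)*(g + 1)*(g)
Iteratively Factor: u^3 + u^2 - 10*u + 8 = (u - 1)*(u^2 + 2*u - 8) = (u - 1)*(u + 4)*(u - 2)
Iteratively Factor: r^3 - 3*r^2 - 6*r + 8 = (r - 4)*(r^2 + r - 2) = (r - 4)*(r - 1)*(r + 2)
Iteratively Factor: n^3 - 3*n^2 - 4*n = (n - 4)*(n^2 + n) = n*(n - 4)*(n + 1)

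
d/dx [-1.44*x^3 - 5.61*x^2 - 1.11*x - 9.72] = -4.32*x^2 - 11.22*x - 1.11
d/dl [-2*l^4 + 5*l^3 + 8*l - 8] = -8*l^3 + 15*l^2 + 8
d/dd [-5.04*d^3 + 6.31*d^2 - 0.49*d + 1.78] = -15.12*d^2 + 12.62*d - 0.49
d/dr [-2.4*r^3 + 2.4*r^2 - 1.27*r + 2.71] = -7.2*r^2 + 4.8*r - 1.27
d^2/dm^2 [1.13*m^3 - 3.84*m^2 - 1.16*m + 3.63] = 6.78*m - 7.68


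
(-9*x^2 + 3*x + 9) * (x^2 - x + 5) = -9*x^4 + 12*x^3 - 39*x^2 + 6*x + 45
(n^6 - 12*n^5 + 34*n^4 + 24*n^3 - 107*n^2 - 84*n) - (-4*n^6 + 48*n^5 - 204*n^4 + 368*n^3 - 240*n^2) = 5*n^6 - 60*n^5 + 238*n^4 - 344*n^3 + 133*n^2 - 84*n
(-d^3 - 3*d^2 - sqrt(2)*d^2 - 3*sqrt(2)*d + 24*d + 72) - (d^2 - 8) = -d^3 - 4*d^2 - sqrt(2)*d^2 - 3*sqrt(2)*d + 24*d + 80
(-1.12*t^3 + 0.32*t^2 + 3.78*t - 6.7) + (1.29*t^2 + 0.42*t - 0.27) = -1.12*t^3 + 1.61*t^2 + 4.2*t - 6.97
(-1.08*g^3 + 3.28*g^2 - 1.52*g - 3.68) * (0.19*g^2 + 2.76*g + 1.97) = -0.2052*g^5 - 2.3576*g^4 + 6.6364*g^3 + 1.5672*g^2 - 13.1512*g - 7.2496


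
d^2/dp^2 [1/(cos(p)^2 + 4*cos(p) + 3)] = (-4*sin(p)^4 + 6*sin(p)^2 + 27*cos(p) - 3*cos(3*p) + 24)/((cos(p) + 1)^3*(cos(p) + 3)^3)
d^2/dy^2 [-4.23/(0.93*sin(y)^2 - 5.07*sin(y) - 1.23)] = (-14.634108*sin(y)^4 + 59.834619*sin(y)^3 - 106.135353*sin(y)^2 - 93.290535*sin(y) + 227.140848)/(-0.93*sin(y)^2 + 5.07*sin(y) + 1.23)^3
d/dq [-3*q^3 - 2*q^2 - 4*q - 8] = -9*q^2 - 4*q - 4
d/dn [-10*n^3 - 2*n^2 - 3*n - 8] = -30*n^2 - 4*n - 3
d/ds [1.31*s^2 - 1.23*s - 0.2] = 2.62*s - 1.23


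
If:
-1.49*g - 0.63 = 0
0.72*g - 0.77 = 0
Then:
No Solution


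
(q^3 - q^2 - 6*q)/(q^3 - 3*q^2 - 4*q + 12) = q/(q - 2)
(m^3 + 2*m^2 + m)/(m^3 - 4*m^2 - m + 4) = m*(m + 1)/(m^2 - 5*m + 4)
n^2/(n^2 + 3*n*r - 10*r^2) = n^2/(n^2 + 3*n*r - 10*r^2)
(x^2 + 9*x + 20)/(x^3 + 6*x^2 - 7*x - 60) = 1/(x - 3)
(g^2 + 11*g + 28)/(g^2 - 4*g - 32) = (g + 7)/(g - 8)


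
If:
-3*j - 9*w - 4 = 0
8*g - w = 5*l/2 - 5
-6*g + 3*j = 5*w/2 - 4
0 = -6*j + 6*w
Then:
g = 23/36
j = -1/3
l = 188/45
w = -1/3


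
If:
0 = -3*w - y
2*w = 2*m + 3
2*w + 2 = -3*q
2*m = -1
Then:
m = -1/2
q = -4/3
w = 1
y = -3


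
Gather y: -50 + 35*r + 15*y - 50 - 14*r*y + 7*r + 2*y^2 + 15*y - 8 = 42*r + 2*y^2 + y*(30 - 14*r) - 108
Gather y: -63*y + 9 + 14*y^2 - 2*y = 14*y^2 - 65*y + 9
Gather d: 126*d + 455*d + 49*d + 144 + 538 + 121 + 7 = 630*d + 810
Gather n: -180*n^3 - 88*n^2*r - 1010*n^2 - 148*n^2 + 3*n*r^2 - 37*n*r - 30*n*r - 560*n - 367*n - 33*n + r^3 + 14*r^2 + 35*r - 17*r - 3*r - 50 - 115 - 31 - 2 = -180*n^3 + n^2*(-88*r - 1158) + n*(3*r^2 - 67*r - 960) + r^3 + 14*r^2 + 15*r - 198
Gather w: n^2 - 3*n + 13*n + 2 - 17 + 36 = n^2 + 10*n + 21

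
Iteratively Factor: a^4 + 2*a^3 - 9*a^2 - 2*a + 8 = (a + 1)*(a^3 + a^2 - 10*a + 8) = (a + 1)*(a + 4)*(a^2 - 3*a + 2) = (a - 2)*(a + 1)*(a + 4)*(a - 1)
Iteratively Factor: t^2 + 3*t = (t)*(t + 3)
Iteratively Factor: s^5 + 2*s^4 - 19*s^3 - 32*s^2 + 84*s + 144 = (s + 2)*(s^4 - 19*s^2 + 6*s + 72) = (s - 3)*(s + 2)*(s^3 + 3*s^2 - 10*s - 24) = (s - 3)^2*(s + 2)*(s^2 + 6*s + 8) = (s - 3)^2*(s + 2)^2*(s + 4)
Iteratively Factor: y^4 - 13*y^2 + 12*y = (y + 4)*(y^3 - 4*y^2 + 3*y) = (y - 1)*(y + 4)*(y^2 - 3*y) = y*(y - 1)*(y + 4)*(y - 3)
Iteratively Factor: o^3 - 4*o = (o)*(o^2 - 4) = o*(o - 2)*(o + 2)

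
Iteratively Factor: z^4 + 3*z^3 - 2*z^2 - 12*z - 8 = (z + 1)*(z^3 + 2*z^2 - 4*z - 8) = (z + 1)*(z + 2)*(z^2 - 4) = (z - 2)*(z + 1)*(z + 2)*(z + 2)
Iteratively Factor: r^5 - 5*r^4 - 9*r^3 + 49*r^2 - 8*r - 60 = (r + 1)*(r^4 - 6*r^3 - 3*r^2 + 52*r - 60) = (r - 5)*(r + 1)*(r^3 - r^2 - 8*r + 12) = (r - 5)*(r + 1)*(r + 3)*(r^2 - 4*r + 4) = (r - 5)*(r - 2)*(r + 1)*(r + 3)*(r - 2)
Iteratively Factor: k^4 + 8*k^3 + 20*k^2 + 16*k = (k + 4)*(k^3 + 4*k^2 + 4*k) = (k + 2)*(k + 4)*(k^2 + 2*k) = (k + 2)^2*(k + 4)*(k)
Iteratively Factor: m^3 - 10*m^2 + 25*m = (m)*(m^2 - 10*m + 25) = m*(m - 5)*(m - 5)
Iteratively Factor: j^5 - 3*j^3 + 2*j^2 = (j - 1)*(j^4 + j^3 - 2*j^2) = (j - 1)^2*(j^3 + 2*j^2) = (j - 1)^2*(j + 2)*(j^2) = j*(j - 1)^2*(j + 2)*(j)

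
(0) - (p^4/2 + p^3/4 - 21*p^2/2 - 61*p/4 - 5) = -p^4/2 - p^3/4 + 21*p^2/2 + 61*p/4 + 5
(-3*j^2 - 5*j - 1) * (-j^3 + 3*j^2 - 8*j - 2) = 3*j^5 - 4*j^4 + 10*j^3 + 43*j^2 + 18*j + 2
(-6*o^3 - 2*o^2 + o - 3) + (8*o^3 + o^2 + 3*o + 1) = 2*o^3 - o^2 + 4*o - 2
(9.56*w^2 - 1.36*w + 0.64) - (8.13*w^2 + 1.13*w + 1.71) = 1.43*w^2 - 2.49*w - 1.07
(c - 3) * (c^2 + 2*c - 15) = c^3 - c^2 - 21*c + 45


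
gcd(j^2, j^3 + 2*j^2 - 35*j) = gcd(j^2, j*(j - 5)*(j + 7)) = j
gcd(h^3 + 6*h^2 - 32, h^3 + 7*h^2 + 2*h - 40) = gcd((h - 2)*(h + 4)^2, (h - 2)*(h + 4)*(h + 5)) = h^2 + 2*h - 8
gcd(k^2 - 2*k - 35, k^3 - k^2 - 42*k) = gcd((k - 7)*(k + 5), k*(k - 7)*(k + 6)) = k - 7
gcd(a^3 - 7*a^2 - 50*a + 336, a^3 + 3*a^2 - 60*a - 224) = a^2 - a - 56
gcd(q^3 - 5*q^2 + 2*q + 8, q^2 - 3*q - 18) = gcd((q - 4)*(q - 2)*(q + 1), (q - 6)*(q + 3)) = 1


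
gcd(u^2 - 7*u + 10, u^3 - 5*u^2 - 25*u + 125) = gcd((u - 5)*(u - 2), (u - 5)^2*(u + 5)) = u - 5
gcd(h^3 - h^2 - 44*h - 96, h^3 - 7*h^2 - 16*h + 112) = h + 4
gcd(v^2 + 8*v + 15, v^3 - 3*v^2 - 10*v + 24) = v + 3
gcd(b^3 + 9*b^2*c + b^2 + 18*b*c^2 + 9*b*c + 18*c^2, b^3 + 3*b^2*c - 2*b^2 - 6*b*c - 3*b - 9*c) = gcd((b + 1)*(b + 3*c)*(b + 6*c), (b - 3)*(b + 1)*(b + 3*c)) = b^2 + 3*b*c + b + 3*c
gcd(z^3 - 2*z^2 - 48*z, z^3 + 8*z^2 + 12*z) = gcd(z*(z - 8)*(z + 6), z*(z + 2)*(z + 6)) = z^2 + 6*z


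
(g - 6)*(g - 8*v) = g^2 - 8*g*v - 6*g + 48*v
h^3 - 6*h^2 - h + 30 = (h - 5)*(h - 3)*(h + 2)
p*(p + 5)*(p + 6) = p^3 + 11*p^2 + 30*p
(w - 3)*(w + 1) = w^2 - 2*w - 3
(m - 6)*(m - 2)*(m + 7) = m^3 - m^2 - 44*m + 84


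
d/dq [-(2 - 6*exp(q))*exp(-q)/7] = 2*exp(-q)/7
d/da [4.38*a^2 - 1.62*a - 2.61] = 8.76*a - 1.62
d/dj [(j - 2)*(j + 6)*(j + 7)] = 3*j^2 + 22*j + 16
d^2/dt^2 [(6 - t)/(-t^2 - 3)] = 2*(4*t^2*(t - 6) + 3*(2 - t)*(t^2 + 3))/(t^2 + 3)^3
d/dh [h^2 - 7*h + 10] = 2*h - 7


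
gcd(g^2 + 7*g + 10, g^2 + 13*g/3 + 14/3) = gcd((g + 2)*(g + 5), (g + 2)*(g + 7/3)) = g + 2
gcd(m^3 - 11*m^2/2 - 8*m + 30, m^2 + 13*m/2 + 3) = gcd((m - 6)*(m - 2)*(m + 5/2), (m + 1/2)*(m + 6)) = 1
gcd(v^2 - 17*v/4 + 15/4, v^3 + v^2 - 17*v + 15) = v - 3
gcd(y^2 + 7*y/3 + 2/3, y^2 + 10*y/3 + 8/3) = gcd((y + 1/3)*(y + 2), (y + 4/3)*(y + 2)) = y + 2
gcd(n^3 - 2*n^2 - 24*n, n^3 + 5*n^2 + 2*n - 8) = n + 4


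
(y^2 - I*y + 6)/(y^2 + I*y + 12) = (y + 2*I)/(y + 4*I)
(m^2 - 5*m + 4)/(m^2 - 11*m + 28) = (m - 1)/(m - 7)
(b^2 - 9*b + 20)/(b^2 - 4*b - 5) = (b - 4)/(b + 1)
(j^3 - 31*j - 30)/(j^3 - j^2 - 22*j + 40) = (j^2 - 5*j - 6)/(j^2 - 6*j + 8)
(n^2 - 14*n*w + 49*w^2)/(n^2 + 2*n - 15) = (n^2 - 14*n*w + 49*w^2)/(n^2 + 2*n - 15)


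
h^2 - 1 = (h - 1)*(h + 1)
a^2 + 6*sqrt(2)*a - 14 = (a - sqrt(2))*(a + 7*sqrt(2))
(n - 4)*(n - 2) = n^2 - 6*n + 8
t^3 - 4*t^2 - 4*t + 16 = (t - 4)*(t - 2)*(t + 2)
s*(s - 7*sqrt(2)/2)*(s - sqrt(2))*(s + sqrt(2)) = s^4 - 7*sqrt(2)*s^3/2 - 2*s^2 + 7*sqrt(2)*s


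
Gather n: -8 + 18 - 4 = 6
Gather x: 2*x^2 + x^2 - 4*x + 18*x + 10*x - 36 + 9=3*x^2 + 24*x - 27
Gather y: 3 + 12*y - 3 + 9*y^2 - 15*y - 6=9*y^2 - 3*y - 6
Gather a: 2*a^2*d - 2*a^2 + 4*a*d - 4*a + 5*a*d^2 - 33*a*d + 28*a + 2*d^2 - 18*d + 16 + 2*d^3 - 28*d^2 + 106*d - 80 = a^2*(2*d - 2) + a*(5*d^2 - 29*d + 24) + 2*d^3 - 26*d^2 + 88*d - 64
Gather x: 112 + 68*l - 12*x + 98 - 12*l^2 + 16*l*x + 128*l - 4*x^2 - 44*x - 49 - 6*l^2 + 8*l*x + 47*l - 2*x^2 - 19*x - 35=-18*l^2 + 243*l - 6*x^2 + x*(24*l - 75) + 126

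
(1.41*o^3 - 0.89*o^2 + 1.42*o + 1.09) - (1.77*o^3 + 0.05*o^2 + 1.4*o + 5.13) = -0.36*o^3 - 0.94*o^2 + 0.02*o - 4.04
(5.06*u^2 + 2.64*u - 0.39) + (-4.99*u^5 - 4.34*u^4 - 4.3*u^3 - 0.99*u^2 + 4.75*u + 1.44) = -4.99*u^5 - 4.34*u^4 - 4.3*u^3 + 4.07*u^2 + 7.39*u + 1.05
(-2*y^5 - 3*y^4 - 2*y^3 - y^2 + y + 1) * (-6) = 12*y^5 + 18*y^4 + 12*y^3 + 6*y^2 - 6*y - 6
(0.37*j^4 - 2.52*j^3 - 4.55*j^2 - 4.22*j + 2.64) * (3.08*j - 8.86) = 1.1396*j^5 - 11.0398*j^4 + 8.3132*j^3 + 27.3154*j^2 + 45.5204*j - 23.3904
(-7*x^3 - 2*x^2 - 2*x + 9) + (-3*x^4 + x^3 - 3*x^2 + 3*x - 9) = -3*x^4 - 6*x^3 - 5*x^2 + x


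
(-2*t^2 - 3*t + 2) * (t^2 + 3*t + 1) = -2*t^4 - 9*t^3 - 9*t^2 + 3*t + 2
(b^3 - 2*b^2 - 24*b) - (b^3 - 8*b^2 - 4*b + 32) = 6*b^2 - 20*b - 32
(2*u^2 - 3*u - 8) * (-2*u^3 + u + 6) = -4*u^5 + 6*u^4 + 18*u^3 + 9*u^2 - 26*u - 48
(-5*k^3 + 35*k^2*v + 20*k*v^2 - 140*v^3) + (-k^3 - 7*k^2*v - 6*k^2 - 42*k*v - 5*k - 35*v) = -6*k^3 + 28*k^2*v - 6*k^2 + 20*k*v^2 - 42*k*v - 5*k - 140*v^3 - 35*v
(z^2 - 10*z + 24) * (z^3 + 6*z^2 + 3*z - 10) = z^5 - 4*z^4 - 33*z^3 + 104*z^2 + 172*z - 240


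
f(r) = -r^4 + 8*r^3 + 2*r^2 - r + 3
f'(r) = -4*r^3 + 24*r^2 + 4*r - 1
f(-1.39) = -16.96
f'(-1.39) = 50.55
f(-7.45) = -6267.02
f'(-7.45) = 2955.23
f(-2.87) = -234.62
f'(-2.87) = 279.77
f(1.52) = 28.86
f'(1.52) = 46.48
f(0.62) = 4.91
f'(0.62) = 9.75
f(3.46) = 211.54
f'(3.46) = 134.47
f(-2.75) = -202.69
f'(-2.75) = 252.69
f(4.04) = 292.72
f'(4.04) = 143.12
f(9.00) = -573.00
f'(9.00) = -937.00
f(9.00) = -573.00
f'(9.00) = -937.00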